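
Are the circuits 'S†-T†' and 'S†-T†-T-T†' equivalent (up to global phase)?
Yes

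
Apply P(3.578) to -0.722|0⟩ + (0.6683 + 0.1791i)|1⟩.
-0.722|0⟩ + (-0.53 - 0.4448i)|1⟩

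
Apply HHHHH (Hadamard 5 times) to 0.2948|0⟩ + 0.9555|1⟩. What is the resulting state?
0.8841|0⟩ - 0.4672|1⟩

H² = I, so H^5 = H: a single Hadamard. With (a, b) = (0.2948, 0.9555), H gives ((a + b)/√2, (a − b)/√2) = (0.8841, -0.4672).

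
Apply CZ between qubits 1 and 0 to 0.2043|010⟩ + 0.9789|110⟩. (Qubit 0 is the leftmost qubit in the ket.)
0.2043|010⟩ - 0.9789|110⟩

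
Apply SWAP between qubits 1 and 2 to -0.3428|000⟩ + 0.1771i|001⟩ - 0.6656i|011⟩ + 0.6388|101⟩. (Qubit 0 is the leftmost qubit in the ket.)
-0.3428|000⟩ + 0.1771i|010⟩ - 0.6656i|011⟩ + 0.6388|110⟩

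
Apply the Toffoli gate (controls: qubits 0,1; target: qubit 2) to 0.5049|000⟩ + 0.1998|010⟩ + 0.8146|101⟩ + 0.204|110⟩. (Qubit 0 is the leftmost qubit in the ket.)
0.5049|000⟩ + 0.1998|010⟩ + 0.8146|101⟩ + 0.204|111⟩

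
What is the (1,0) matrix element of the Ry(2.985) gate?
0.9969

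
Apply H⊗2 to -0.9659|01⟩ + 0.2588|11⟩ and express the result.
-0.3536|00⟩ + 0.3536|01⟩ - 0.6124|10⟩ + 0.6124|11⟩

H⊗2 gives amp(|y⟩) = (1/2) Σ_x (−1)^(x·y) amp(|x⟩), where x·y is the number of positions in which both x and y have a 1.
|00⟩: (-0.9659 + 0.2588)/2 = -0.3536
|01⟩: (0.9659 - 0.2588)/2 = 0.3536
|10⟩: (-0.9659 - 0.2588)/2 = -0.6124
|11⟩: (0.9659 + 0.2588)/2 = 0.6124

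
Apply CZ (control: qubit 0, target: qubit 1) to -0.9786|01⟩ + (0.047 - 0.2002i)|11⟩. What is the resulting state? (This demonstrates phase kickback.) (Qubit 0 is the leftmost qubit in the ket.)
-0.9786|01⟩ + (-0.047 + 0.2002i)|11⟩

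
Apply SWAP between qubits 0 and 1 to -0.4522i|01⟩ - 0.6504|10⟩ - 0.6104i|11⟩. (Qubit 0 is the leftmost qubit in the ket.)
-0.6504|01⟩ - 0.4522i|10⟩ - 0.6104i|11⟩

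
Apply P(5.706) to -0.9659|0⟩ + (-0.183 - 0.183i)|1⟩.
-0.9659|0⟩ + (-0.2532 - 0.0535i)|1⟩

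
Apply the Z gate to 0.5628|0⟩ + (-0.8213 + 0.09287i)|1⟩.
0.5628|0⟩ + (0.8213 - 0.09287i)|1⟩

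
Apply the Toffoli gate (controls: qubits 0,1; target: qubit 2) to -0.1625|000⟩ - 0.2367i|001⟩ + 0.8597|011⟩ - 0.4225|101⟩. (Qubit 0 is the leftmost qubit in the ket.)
-0.1625|000⟩ - 0.2367i|001⟩ + 0.8597|011⟩ - 0.4225|101⟩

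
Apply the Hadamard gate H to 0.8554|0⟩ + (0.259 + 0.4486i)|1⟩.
(0.788 + 0.3172i)|0⟩ + (0.4217 - 0.3172i)|1⟩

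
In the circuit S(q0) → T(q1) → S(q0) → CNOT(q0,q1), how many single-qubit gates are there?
3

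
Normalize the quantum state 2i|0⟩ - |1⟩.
0.8944i|0⟩ - 1/√5|1⟩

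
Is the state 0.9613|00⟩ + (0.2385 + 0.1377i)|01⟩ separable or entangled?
Separable

Writing the state as a|00⟩ + b|01⟩ + c|10⟩ + d|11⟩, it is a product state iff ad − bc = 0.
Here (a, b, c, d) = (0.9613, (0.2385 + 0.1377i), 0, 0): ad − bc = (0.9613)(0) − (0.2385 + 0.1377i)(0) = 0, so the state is separable.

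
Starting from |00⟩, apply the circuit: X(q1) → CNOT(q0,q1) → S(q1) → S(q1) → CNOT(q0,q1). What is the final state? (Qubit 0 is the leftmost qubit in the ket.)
-|01⟩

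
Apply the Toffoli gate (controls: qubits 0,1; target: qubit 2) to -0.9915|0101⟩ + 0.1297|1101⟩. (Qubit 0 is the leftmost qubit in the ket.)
-0.9915|0101⟩ + 0.1297|1111⟩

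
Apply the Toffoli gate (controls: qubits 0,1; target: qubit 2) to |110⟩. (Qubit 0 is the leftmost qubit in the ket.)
|111⟩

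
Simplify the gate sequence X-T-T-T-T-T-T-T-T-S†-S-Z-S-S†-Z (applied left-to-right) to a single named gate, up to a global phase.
X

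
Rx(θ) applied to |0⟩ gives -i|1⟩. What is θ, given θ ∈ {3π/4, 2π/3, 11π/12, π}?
π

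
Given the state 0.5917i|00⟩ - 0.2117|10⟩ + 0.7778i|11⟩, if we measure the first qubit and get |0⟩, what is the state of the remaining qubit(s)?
i|0⟩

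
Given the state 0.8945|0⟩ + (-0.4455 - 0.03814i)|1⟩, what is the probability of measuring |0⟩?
0.8001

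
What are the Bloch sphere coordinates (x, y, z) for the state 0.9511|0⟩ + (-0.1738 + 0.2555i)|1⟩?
(-0.3306, 0.486, 0.8091)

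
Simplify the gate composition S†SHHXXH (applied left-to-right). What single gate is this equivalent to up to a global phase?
H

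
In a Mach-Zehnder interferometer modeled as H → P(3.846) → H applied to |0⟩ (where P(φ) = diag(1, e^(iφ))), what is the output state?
(0.119 - 0.3238i)|0⟩ + (0.881 + 0.3238i)|1⟩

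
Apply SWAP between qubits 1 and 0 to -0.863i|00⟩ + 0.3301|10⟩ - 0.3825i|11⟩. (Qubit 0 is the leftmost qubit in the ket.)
-0.863i|00⟩ + 0.3301|01⟩ - 0.3825i|11⟩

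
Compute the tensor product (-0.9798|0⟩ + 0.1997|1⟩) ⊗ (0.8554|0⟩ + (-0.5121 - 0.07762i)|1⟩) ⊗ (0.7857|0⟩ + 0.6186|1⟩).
-0.6585|000⟩ - 0.5185|001⟩ + (0.3942 + 0.05975i)|010⟩ + (0.3104 + 0.04705i)|011⟩ + 0.1342|100⟩ + 0.1057|101⟩ + (-0.08035 - 0.01218i)|110⟩ + (-0.06326 - 0.009589i)|111⟩

amp(|b₁b₂…⟩) = product of the factor amplitudes for bits b₁, b₂, …; only kets whose every factor amplitude is nonzero survive.
|000⟩: (-0.9798)(0.8554)(0.7857) = -0.6585
|001⟩: (-0.9798)(0.8554)(0.6186) = -0.5185
|010⟩: (-0.9798)(-0.5121 - 0.07762i)(0.7857) = (0.3942 + 0.05975i)
|011⟩: (-0.9798)(-0.5121 - 0.07762i)(0.6186) = (0.3104 + 0.04705i)
|100⟩: (0.1997)(0.8554)(0.7857) = 0.1342
|101⟩: (0.1997)(0.8554)(0.6186) = 0.1057
|110⟩: (0.1997)(-0.5121 - 0.07762i)(0.7857) = (-0.08035 - 0.01218i)
|111⟩: (0.1997)(-0.5121 - 0.07762i)(0.6186) = (-0.06326 - 0.009589i)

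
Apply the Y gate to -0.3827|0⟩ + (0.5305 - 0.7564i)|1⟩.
(-0.7564 - 0.5305i)|0⟩ - 0.3827i|1⟩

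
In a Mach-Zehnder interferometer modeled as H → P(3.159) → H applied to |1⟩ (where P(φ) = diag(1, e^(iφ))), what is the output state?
(0.9999 + 0.008703i)|0⟩ + (0.00007575 - 0.008703i)|1⟩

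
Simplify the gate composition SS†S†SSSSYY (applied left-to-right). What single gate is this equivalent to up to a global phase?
S†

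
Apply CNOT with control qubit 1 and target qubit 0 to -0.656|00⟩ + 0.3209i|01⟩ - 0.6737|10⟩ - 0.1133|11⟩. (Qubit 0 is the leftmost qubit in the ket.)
-0.656|00⟩ - 0.1133|01⟩ - 0.6737|10⟩ + 0.3209i|11⟩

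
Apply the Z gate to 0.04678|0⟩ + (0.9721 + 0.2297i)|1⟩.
0.04678|0⟩ + (-0.9721 - 0.2297i)|1⟩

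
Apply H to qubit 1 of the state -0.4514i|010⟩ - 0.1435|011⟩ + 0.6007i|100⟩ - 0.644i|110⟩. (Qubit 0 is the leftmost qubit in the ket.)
-0.3192i|000⟩ - 0.1015|001⟩ + 0.3192i|010⟩ + 0.1015|011⟩ - 0.03062i|100⟩ + 0.8801i|110⟩

H on qubit 1 mixes each pair of kets that differ only in qubit 1: amplitudes (a, b) of (|…0…⟩, |…1…⟩) become ((a + b)/√2, (a − b)/√2). Kets absent from the input have amplitude 0.
(|000⟩, |010⟩): (a, b) = (0, -0.4514i) → (-0.3192i, 0.3192i)
(|001⟩, |011⟩): (a, b) = (0, -0.1435) → (-0.1015, 0.1015)
(|100⟩, |110⟩): (a, b) = (0.6007i, -0.644i) → (-0.03062i, 0.8801i)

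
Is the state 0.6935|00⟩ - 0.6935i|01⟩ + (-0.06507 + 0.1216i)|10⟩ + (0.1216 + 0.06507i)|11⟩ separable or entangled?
Separable

Writing the state as a|00⟩ + b|01⟩ + c|10⟩ + d|11⟩, it is a product state iff ad − bc = 0.
Here (a, b, c, d) = (0.6935, -0.6935i, (-0.06507 + 0.1216i), (0.1216 + 0.06507i)): ad − bc = (0.6935)(0.1216 + 0.06507i) − (-0.6935i)(-0.06507 + 0.1216i) = 0, so the state is separable.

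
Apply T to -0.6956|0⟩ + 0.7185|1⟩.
-0.6956|0⟩ + (0.5081 + 0.5081i)|1⟩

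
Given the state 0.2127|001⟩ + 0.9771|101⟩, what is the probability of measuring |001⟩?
0.04524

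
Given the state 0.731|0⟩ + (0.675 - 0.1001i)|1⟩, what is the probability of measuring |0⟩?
0.5344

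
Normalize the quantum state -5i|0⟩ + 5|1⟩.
-(1/√2)i|0⟩ + 1/√2|1⟩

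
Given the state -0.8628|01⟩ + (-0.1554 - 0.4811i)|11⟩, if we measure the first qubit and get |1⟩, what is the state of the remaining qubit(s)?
(-0.3074 - 0.9516i)|1⟩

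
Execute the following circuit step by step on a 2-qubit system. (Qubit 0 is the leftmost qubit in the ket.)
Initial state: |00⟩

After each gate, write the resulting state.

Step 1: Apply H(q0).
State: 1/√2|00⟩ + 1/√2|10⟩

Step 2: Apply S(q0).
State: 1/√2|00⟩ + (1/√2)i|10⟩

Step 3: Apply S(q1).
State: 1/√2|00⟩ + (1/√2)i|10⟩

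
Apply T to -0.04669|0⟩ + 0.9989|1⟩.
-0.04669|0⟩ + (0.7063 + 0.7063i)|1⟩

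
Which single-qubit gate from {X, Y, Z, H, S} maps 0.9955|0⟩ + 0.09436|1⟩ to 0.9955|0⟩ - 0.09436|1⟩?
Z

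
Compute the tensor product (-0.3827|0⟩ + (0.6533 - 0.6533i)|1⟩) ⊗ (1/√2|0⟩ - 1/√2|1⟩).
-0.2706|00⟩ + 0.2706|01⟩ + (0.462 - 0.462i)|10⟩ + (-0.462 + 0.462i)|11⟩

amp(|b₁b₂…⟩) = product of the factor amplitudes for bits b₁, b₂, …; only kets whose every factor amplitude is nonzero survive.
|00⟩: (-0.3827)(1/√2) = -0.2706
|01⟩: (-0.3827)(-1/√2) = 0.2706
|10⟩: (0.6533 - 0.6533i)(1/√2) = (0.462 - 0.462i)
|11⟩: (0.6533 - 0.6533i)(-1/√2) = (-0.462 + 0.462i)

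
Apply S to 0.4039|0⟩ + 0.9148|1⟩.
0.4039|0⟩ + 0.9148i|1⟩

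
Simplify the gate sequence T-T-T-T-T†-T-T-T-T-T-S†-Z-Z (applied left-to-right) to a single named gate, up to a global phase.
S†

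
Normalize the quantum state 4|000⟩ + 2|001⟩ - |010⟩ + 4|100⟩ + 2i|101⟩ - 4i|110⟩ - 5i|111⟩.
0.4417|000⟩ + 0.2209|001⟩ - 0.1104|010⟩ + 0.4417|100⟩ + 0.2209i|101⟩ - 0.4417i|110⟩ - 0.5522i|111⟩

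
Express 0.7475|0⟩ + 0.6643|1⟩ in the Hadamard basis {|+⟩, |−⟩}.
0.9983|+⟩ + 0.05883|−⟩

With |ψ⟩ = α|0⟩ + β|1⟩, the Hadamard-basis coefficients are ⟨+|ψ⟩ = (α + β)/√2 and ⟨−|ψ⟩ = (α − β)/√2.
Here α = 0.7475, β = 0.6643: (α + β)/√2 = 0.9983, (α − β)/√2 = 0.05883.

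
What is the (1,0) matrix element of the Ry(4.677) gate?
0.7195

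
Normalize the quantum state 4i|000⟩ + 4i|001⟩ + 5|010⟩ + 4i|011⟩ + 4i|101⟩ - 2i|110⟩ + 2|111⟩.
0.4061i|000⟩ + 0.4061i|001⟩ + 0.5077|010⟩ + 0.4061i|011⟩ + 0.4061i|101⟩ - 0.2031i|110⟩ + 0.2031|111⟩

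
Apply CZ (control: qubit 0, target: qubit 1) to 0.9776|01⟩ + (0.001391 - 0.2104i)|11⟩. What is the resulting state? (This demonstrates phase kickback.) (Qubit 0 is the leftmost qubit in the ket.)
0.9776|01⟩ + (-0.001391 + 0.2104i)|11⟩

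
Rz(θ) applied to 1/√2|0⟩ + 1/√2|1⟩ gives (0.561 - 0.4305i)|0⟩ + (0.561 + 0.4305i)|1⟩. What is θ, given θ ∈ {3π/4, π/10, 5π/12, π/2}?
5π/12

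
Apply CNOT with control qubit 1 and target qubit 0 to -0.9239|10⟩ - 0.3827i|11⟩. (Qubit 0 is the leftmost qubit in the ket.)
-0.3827i|01⟩ - 0.9239|10⟩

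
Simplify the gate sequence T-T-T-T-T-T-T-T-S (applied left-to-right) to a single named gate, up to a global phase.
S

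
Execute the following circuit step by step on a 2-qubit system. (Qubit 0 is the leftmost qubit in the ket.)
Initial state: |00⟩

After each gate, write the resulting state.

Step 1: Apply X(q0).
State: |10⟩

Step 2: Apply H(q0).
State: 1/√2|00⟩ - 1/√2|10⟩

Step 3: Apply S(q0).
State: 1/√2|00⟩ - (1/√2)i|10⟩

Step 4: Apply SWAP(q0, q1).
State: 1/√2|00⟩ - (1/√2)i|01⟩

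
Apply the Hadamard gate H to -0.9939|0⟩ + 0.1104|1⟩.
-0.6247|0⟩ - 0.7809|1⟩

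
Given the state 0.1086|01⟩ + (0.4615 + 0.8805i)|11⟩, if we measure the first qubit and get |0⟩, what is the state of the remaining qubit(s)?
|1⟩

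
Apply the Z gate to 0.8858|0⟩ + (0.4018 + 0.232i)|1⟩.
0.8858|0⟩ + (-0.4018 - 0.232i)|1⟩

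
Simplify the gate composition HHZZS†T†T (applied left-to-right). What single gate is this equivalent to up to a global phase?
S†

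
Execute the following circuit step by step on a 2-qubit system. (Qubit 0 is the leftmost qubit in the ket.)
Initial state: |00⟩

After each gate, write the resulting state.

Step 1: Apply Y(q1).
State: i|01⟩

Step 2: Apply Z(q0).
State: i|01⟩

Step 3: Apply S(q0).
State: i|01⟩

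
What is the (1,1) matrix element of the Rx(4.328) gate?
-0.559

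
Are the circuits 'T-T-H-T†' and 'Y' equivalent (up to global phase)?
No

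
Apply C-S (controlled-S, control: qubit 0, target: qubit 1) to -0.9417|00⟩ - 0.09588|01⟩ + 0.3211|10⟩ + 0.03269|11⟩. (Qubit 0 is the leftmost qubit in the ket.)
-0.9417|00⟩ - 0.09588|01⟩ + 0.3211|10⟩ + 0.03269i|11⟩

C-S leaves the control-|0⟩ kets |00⟩, |01⟩ unchanged and applies S to qubit 1 on the control-|1⟩ pair (|10⟩, |11⟩).
S = [[1, 0], [0, i]].
With a = amp(|10⟩) = 0.3211 and b = amp(|11⟩) = 0.03269:
new amp(|10⟩) = (1)·a = 0.3211
new amp(|11⟩) = (i)·b = 0.03269i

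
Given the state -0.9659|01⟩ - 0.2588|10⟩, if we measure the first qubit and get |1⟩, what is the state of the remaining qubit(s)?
-|0⟩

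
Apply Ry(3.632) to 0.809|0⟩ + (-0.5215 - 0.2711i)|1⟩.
(0.3095 + 0.263i)|0⟩ + (0.9114 + 0.06581i)|1⟩

Ry(3.632) = [[cos(θ/2), −sin(θ/2)], [sin(θ/2), cos(θ/2)]]; θ = 3.632, cos(θ/2) ≈ -0.242754, sin(θ/2) ≈ 0.970088.
With a = amp(|0⟩) = 0.809 and b = amp(|1⟩) = (-0.5215 - 0.2711i):
new amp(|0⟩) = (-0.242754)·a + (-0.970088)·b = (0.3095 + 0.263i)
new amp(|1⟩) = (0.970088)·a + (-0.242754)·b = (0.9114 + 0.06581i)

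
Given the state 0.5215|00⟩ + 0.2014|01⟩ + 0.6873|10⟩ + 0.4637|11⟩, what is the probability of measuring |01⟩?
0.04056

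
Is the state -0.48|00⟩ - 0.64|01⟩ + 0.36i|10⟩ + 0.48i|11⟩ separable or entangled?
Separable

Writing the state as a|00⟩ + b|01⟩ + c|10⟩ + d|11⟩, it is a product state iff ad − bc = 0.
Here (a, b, c, d) = (-0.48, -0.64, 0.36i, 0.48i): ad − bc = (-0.48)(0.48i) − (-0.64)(0.36i) = 0, so the state is separable.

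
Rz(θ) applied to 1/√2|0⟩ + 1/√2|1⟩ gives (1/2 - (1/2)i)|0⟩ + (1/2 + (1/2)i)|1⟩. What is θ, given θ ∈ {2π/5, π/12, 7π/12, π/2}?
π/2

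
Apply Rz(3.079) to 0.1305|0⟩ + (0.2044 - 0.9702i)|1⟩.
(0.004084 - 0.1304i)|0⟩ + (0.9761 + 0.1739i)|1⟩

Rz(3.079) = [[e^(−iθ/2), 0], [0, e^(iθ/2)]] with e^(±iθ/2) = cos(θ/2) ± i·sin(θ/2); θ = 3.079, cos(θ/2) ≈ 0.0312912, sin(θ/2) ≈ 0.99951.
With a = amp(|0⟩) = 0.1305 and b = amp(|1⟩) = (0.2044 - 0.9702i):
new amp(|0⟩) = (0.0312912 - 0.99951i)·a = (0.004084 - 0.1304i)
new amp(|1⟩) = (0.0312912 + 0.99951i)·b = (0.9761 + 0.1739i)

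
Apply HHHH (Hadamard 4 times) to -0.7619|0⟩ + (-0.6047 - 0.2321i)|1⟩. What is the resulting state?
-0.7619|0⟩ + (-0.6047 - 0.2321i)|1⟩

H² = I, so an even number of Hadamards cancels: H^4 = I and the state is unchanged.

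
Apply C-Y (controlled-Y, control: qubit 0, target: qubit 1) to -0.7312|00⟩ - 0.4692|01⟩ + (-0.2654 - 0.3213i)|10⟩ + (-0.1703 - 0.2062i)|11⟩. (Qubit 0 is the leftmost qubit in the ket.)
-0.7312|00⟩ - 0.4692|01⟩ + (-0.2062 + 0.1703i)|10⟩ + (0.3213 - 0.2654i)|11⟩

C-Y leaves the control-|0⟩ kets |00⟩, |01⟩ unchanged and applies Y to qubit 1 on the control-|1⟩ pair (|10⟩, |11⟩).
Y = [[0, -i], [i, 0]].
With a = amp(|10⟩) = (-0.2654 - 0.3213i) and b = amp(|11⟩) = (-0.1703 - 0.2062i):
new amp(|10⟩) = (-i)·b = (-0.2062 + 0.1703i)
new amp(|11⟩) = (i)·a = (0.3213 - 0.2654i)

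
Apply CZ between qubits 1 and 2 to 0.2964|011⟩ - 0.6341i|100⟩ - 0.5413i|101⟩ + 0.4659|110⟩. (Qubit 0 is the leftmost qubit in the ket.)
-0.2964|011⟩ - 0.6341i|100⟩ - 0.5413i|101⟩ + 0.4659|110⟩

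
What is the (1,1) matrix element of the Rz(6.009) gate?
(-0.9906 + 0.1367i)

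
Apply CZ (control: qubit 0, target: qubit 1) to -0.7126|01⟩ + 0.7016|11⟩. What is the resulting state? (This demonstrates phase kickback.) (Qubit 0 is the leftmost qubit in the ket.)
-0.7126|01⟩ - 0.7016|11⟩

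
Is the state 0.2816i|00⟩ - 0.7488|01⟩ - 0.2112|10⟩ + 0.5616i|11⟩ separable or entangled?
Entangled

Writing the state as a|00⟩ + b|01⟩ + c|10⟩ + d|11⟩, it is a product state iff ad − bc = 0.
Here (a, b, c, d) = (0.2816i, -0.7488, -0.2112, 0.5616i): ad − bc = (0.2816i)(0.5616i) − (-0.7488)(-0.2112) = -0.3163 ≠ 0, so the state is entangled.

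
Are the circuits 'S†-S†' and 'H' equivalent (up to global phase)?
No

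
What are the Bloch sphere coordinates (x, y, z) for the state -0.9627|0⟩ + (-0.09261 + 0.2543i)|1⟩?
(0.1783, -0.4896, 0.8535)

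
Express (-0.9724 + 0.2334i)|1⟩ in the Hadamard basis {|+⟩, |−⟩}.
(-0.6876 + 0.165i)|+⟩ + (0.6876 - 0.165i)|−⟩

With |ψ⟩ = α|0⟩ + β|1⟩, the Hadamard-basis coefficients are ⟨+|ψ⟩ = (α + β)/√2 and ⟨−|ψ⟩ = (α − β)/√2.
Here α = 0, β = (-0.9724 + 0.2334i): (α + β)/√2 = (-0.6876 + 0.165i), (α − β)/√2 = (0.6876 - 0.165i).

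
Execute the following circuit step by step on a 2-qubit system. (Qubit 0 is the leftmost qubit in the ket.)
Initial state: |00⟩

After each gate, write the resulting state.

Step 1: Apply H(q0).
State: 1/√2|00⟩ + 1/√2|10⟩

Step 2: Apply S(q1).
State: 1/√2|00⟩ + 1/√2|10⟩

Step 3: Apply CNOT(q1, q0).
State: 1/√2|00⟩ + 1/√2|10⟩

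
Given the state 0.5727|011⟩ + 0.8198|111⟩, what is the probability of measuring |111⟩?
0.6721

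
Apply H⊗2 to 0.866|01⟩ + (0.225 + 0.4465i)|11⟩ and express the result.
(0.5455 + 0.2233i)|00⟩ + (-0.5455 - 0.2233i)|01⟩ + (0.3205 - 0.2233i)|10⟩ + (-0.3205 + 0.2233i)|11⟩

H⊗2 gives amp(|y⟩) = (1/2) Σ_x (−1)^(x·y) amp(|x⟩), where x·y is the number of positions in which both x and y have a 1.
|00⟩: (0.866 + (0.225 + 0.4465i))/2 = (0.5455 + 0.2233i)
|01⟩: (-0.866 - (0.225 + 0.4465i))/2 = (-0.5455 - 0.2233i)
|10⟩: (0.866 - (0.225 + 0.4465i))/2 = (0.3205 - 0.2233i)
|11⟩: (-0.866 + (0.225 + 0.4465i))/2 = (-0.3205 + 0.2233i)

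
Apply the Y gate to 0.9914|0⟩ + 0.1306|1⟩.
-0.1306i|0⟩ + 0.9914i|1⟩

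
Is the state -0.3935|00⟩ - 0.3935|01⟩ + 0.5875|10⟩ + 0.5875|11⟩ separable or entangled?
Separable

Writing the state as a|00⟩ + b|01⟩ + c|10⟩ + d|11⟩, it is a product state iff ad − bc = 0.
Here (a, b, c, d) = (-0.3935, -0.3935, 0.5875, 0.5875): ad − bc = (-0.3935)(0.5875) − (-0.3935)(0.5875) = 0, so the state is separable.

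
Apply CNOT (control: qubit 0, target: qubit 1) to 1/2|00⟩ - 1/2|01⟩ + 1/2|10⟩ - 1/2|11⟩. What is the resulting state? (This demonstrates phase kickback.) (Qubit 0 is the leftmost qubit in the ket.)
1/2|00⟩ - 1/2|01⟩ - 1/2|10⟩ + 1/2|11⟩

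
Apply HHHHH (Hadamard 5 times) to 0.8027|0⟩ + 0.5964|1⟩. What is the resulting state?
0.9893|0⟩ + 0.1459|1⟩

H² = I, so H^5 = H: a single Hadamard. With (a, b) = (0.8027, 0.5964), H gives ((a + b)/√2, (a − b)/√2) = (0.9893, 0.1459).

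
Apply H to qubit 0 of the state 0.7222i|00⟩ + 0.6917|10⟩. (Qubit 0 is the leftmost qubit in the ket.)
(0.4891 + 0.5107i)|00⟩ + (-0.4891 + 0.5107i)|10⟩

H on qubit 0 mixes each pair of kets that differ only in qubit 0: amplitudes (a, b) of (|…0…⟩, |…1…⟩) become ((a + b)/√2, (a − b)/√2). Kets absent from the input have amplitude 0.
(|00⟩, |10⟩): (a, b) = (0.7222i, 0.6917) → ((0.4891 + 0.5107i), (-0.4891 + 0.5107i))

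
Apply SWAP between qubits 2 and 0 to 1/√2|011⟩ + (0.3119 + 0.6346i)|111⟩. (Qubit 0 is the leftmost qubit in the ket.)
1/√2|110⟩ + (0.3119 + 0.6346i)|111⟩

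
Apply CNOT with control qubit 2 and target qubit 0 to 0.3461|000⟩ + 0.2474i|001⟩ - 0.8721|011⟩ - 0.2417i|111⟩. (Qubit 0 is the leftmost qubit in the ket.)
0.3461|000⟩ - 0.2417i|011⟩ + 0.2474i|101⟩ - 0.8721|111⟩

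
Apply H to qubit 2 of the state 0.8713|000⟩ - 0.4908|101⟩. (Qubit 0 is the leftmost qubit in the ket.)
0.6161|000⟩ + 0.6161|001⟩ - 0.347|100⟩ + 0.347|101⟩

H on qubit 2 mixes each pair of kets that differ only in qubit 2: amplitudes (a, b) of (|…0…⟩, |…1…⟩) become ((a + b)/√2, (a − b)/√2). Kets absent from the input have amplitude 0.
(|000⟩, |001⟩): (a, b) = (0.8713, 0) → (0.6161, 0.6161)
(|100⟩, |101⟩): (a, b) = (0, -0.4908) → (-0.347, 0.347)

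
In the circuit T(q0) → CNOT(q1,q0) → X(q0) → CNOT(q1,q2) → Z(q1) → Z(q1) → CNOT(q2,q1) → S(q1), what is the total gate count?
8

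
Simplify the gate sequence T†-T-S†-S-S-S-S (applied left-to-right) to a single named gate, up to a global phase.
S†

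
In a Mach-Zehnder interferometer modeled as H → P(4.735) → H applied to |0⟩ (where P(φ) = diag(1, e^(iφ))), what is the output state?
(0.5113 - 0.4999i)|0⟩ + (0.4887 + 0.4999i)|1⟩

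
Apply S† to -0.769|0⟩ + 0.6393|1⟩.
-0.769|0⟩ - 0.6393i|1⟩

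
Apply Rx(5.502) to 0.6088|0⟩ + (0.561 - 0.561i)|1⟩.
(-0.7765 - 0.2136i)|0⟩ + (-0.5187 + 0.287i)|1⟩

Rx(5.502) = [[cos(θ/2), −i·sin(θ/2)], [−i·sin(θ/2), cos(θ/2)]]; θ = 5.502, cos(θ/2) ≈ -0.924684, sin(θ/2) ≈ 0.380736.
With a = amp(|0⟩) = 0.6088 and b = amp(|1⟩) = (0.561 - 0.561i):
new amp(|0⟩) = (-0.924684)·a + (-0.380736i)·b = (-0.7765 - 0.2136i)
new amp(|1⟩) = (-0.380736i)·a + (-0.924684)·b = (-0.5187 + 0.287i)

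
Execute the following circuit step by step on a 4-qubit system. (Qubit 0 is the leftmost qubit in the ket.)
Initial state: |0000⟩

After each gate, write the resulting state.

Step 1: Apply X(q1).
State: |0100⟩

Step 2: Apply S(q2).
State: |0100⟩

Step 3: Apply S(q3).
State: |0100⟩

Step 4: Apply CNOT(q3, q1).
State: |0100⟩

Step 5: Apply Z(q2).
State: |0100⟩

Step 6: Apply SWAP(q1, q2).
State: |0010⟩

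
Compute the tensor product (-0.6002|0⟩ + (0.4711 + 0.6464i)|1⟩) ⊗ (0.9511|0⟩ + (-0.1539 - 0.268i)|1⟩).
-0.5709|00⟩ + (0.09237 + 0.1609i)|01⟩ + (0.4481 + 0.6148i)|10⟩ + (0.1007 - 0.2257i)|11⟩

amp(|b₁b₂…⟩) = product of the factor amplitudes for bits b₁, b₂, …; only kets whose every factor amplitude is nonzero survive.
|00⟩: (-0.6002)(0.9511) = -0.5709
|01⟩: (-0.6002)(-0.1539 - 0.268i) = (0.09237 + 0.1609i)
|10⟩: (0.4711 + 0.6464i)(0.9511) = (0.4481 + 0.6148i)
|11⟩: (0.4711 + 0.6464i)(-0.1539 - 0.268i) = (0.1007 - 0.2257i)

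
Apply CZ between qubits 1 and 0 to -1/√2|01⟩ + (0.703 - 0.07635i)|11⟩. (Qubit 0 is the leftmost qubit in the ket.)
-1/√2|01⟩ + (-0.703 + 0.07635i)|11⟩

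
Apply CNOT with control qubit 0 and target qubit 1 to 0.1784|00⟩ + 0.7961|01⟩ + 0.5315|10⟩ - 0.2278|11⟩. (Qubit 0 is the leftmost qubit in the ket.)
0.1784|00⟩ + 0.7961|01⟩ - 0.2278|10⟩ + 0.5315|11⟩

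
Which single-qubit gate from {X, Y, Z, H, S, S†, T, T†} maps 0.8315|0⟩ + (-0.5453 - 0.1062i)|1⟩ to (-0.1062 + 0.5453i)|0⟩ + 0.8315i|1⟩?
Y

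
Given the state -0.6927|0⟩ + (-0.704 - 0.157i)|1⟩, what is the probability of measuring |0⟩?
0.4798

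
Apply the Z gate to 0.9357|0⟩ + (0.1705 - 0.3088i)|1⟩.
0.9357|0⟩ + (-0.1705 + 0.3088i)|1⟩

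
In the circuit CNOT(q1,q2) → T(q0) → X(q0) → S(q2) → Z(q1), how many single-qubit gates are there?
4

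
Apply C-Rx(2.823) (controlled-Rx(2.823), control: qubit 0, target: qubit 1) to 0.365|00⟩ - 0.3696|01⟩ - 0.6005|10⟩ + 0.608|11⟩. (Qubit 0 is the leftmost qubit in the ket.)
0.365|00⟩ - 0.3696|01⟩ + (-0.09525 - 0.6003i)|10⟩ + (0.09644 + 0.5929i)|11⟩

C-Rx(2.823) leaves the control-|0⟩ kets |00⟩, |01⟩ unchanged and applies Rx(2.823) to qubit 1 on the control-|1⟩ pair (|10⟩, |11⟩).
Rx(2.823) = [[cos(θ/2), −i·sin(θ/2)], [−i·sin(θ/2), cos(θ/2)]]; θ = 2.823, cos(θ/2) ≈ 0.158623, sin(θ/2) ≈ 0.987339.
With a = amp(|10⟩) = -0.6005 and b = amp(|11⟩) = 0.608:
new amp(|10⟩) = (0.158623)·a + (-0.987339i)·b = (-0.09525 - 0.6003i)
new amp(|11⟩) = (-0.987339i)·a + (0.158623)·b = (0.09644 + 0.5929i)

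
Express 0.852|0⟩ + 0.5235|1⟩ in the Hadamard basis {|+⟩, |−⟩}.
0.9726|+⟩ + 0.2323|−⟩

With |ψ⟩ = α|0⟩ + β|1⟩, the Hadamard-basis coefficients are ⟨+|ψ⟩ = (α + β)/√2 and ⟨−|ψ⟩ = (α − β)/√2.
Here α = 0.852, β = 0.5235: (α + β)/√2 = 0.9726, (α − β)/√2 = 0.2323.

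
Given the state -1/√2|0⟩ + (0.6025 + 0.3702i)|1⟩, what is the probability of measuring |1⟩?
0.5001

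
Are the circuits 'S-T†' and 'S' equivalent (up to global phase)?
No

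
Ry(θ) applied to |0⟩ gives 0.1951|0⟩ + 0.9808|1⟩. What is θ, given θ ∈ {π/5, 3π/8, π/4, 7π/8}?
7π/8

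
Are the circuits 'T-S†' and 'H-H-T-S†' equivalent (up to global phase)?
Yes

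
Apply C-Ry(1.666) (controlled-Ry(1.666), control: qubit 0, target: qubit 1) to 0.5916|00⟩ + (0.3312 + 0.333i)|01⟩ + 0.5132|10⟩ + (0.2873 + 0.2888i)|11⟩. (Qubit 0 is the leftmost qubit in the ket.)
0.5916|00⟩ + (0.3312 + 0.333i)|01⟩ + (0.1326 - 0.2137i)|10⟩ + (0.573 + 0.1943i)|11⟩

C-Ry(1.666) leaves the control-|0⟩ kets |00⟩, |01⟩ unchanged and applies Ry(1.666) to qubit 1 on the control-|1⟩ pair (|10⟩, |11⟩).
Ry(1.666) = [[cos(θ/2), −sin(θ/2)], [sin(θ/2), cos(θ/2)]]; θ = 1.666, cos(θ/2) ≈ 0.672659, sin(θ/2) ≈ 0.739953.
With a = amp(|10⟩) = 0.5132 and b = amp(|11⟩) = (0.2873 + 0.2888i):
new amp(|10⟩) = (0.672659)·a + (-0.739953)·b = (0.1326 - 0.2137i)
new amp(|11⟩) = (0.739953)·a + (0.672659)·b = (0.573 + 0.1943i)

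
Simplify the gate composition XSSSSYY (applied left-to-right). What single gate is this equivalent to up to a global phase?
X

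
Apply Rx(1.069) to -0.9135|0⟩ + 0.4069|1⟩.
(-0.7861 - 0.2073i)|0⟩ + (0.3501 + 0.4653i)|1⟩

Rx(1.069) = [[cos(θ/2), −i·sin(θ/2)], [−i·sin(θ/2), cos(θ/2)]]; θ = 1.069, cos(θ/2) ≈ 0.860523, sin(θ/2) ≈ 0.509411.
With a = amp(|0⟩) = -0.9135 and b = amp(|1⟩) = 0.4069:
new amp(|0⟩) = (0.860523)·a + (-0.509411i)·b = (-0.7861 - 0.2073i)
new amp(|1⟩) = (-0.509411i)·a + (0.860523)·b = (0.3501 + 0.4653i)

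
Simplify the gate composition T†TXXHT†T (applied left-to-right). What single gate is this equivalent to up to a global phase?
H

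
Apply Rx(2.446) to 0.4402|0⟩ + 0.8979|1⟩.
(0.15 - 0.8441i)|0⟩ + (0.306 - 0.4138i)|1⟩

Rx(2.446) = [[cos(θ/2), −i·sin(θ/2)], [−i·sin(θ/2), cos(θ/2)]]; θ = 2.446, cos(θ/2) ≈ 0.340827, sin(θ/2) ≈ 0.940126.
With a = amp(|0⟩) = 0.4402 and b = amp(|1⟩) = 0.8979:
new amp(|0⟩) = (0.340827)·a + (-0.940126i)·b = (0.15 - 0.8441i)
new amp(|1⟩) = (-0.940126i)·a + (0.340827)·b = (0.306 - 0.4138i)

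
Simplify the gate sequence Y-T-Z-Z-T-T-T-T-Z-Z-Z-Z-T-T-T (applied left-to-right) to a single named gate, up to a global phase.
Y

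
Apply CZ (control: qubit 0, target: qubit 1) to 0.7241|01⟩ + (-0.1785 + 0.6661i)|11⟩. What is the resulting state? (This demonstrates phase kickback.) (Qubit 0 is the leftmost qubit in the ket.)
0.7241|01⟩ + (0.1785 - 0.6661i)|11⟩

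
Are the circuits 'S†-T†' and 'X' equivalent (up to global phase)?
No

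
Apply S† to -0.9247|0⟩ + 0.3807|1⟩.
-0.9247|0⟩ - 0.3807i|1⟩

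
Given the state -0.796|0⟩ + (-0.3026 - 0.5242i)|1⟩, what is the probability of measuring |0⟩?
0.6336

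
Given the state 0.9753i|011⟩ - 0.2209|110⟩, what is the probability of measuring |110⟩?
0.0488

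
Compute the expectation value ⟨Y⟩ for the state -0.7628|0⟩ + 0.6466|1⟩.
0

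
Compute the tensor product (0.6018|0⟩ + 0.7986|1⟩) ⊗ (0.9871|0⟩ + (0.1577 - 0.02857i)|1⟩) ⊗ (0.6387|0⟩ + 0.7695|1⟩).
0.3794|000⟩ + 0.4571|001⟩ + (0.06062 - 0.01098i)|010⟩ + (0.07303 - 0.01323i)|011⟩ + 0.5035|100⟩ + 0.6066|101⟩ + (0.08044 - 0.01457i)|110⟩ + (0.09691 - 0.01756i)|111⟩

amp(|b₁b₂…⟩) = product of the factor amplitudes for bits b₁, b₂, …; only kets whose every factor amplitude is nonzero survive.
|000⟩: (0.6018)(0.9871)(0.6387) = 0.3794
|001⟩: (0.6018)(0.9871)(0.7695) = 0.4571
|010⟩: (0.6018)(0.1577 - 0.02857i)(0.6387) = (0.06062 - 0.01098i)
|011⟩: (0.6018)(0.1577 - 0.02857i)(0.7695) = (0.07303 - 0.01323i)
|100⟩: (0.7986)(0.9871)(0.6387) = 0.5035
|101⟩: (0.7986)(0.9871)(0.7695) = 0.6066
|110⟩: (0.7986)(0.1577 - 0.02857i)(0.6387) = (0.08044 - 0.01457i)
|111⟩: (0.7986)(0.1577 - 0.02857i)(0.7695) = (0.09691 - 0.01756i)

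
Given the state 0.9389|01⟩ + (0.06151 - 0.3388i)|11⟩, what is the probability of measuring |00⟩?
0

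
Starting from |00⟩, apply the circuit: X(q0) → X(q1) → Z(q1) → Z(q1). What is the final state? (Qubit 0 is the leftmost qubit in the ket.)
|11⟩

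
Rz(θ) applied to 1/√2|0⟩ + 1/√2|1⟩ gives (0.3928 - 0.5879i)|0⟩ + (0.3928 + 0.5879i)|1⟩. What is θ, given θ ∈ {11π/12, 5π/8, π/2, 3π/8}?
5π/8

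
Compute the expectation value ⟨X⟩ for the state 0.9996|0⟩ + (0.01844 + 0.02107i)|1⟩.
0.03687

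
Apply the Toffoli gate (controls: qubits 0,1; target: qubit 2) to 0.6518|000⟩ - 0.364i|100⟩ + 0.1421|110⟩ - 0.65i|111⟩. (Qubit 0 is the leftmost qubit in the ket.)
0.6518|000⟩ - 0.364i|100⟩ - 0.65i|110⟩ + 0.1421|111⟩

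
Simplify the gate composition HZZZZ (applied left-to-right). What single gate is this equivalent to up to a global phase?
H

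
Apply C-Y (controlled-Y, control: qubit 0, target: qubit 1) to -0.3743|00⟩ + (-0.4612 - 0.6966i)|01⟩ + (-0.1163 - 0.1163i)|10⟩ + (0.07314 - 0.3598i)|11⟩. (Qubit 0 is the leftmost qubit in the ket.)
-0.3743|00⟩ + (-0.4612 - 0.6966i)|01⟩ + (-0.3598 - 0.07314i)|10⟩ + (0.1163 - 0.1163i)|11⟩

C-Y leaves the control-|0⟩ kets |00⟩, |01⟩ unchanged and applies Y to qubit 1 on the control-|1⟩ pair (|10⟩, |11⟩).
Y = [[0, -i], [i, 0]].
With a = amp(|10⟩) = (-0.1163 - 0.1163i) and b = amp(|11⟩) = (0.07314 - 0.3598i):
new amp(|10⟩) = (-i)·b = (-0.3598 - 0.07314i)
new amp(|11⟩) = (i)·a = (0.1163 - 0.1163i)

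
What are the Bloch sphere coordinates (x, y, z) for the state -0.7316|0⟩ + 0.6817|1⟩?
(-0.9975, 0, 0.07052)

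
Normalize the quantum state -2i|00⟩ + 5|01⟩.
-0.3714i|00⟩ + 0.9285|01⟩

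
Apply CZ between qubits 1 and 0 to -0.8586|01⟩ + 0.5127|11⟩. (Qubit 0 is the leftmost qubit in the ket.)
-0.8586|01⟩ - 0.5127|11⟩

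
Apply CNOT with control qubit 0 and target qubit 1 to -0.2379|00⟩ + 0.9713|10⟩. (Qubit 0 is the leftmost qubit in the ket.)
-0.2379|00⟩ + 0.9713|11⟩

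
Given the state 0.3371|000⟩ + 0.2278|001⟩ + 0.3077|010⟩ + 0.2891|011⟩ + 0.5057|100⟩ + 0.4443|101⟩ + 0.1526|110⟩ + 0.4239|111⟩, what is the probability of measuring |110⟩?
0.02329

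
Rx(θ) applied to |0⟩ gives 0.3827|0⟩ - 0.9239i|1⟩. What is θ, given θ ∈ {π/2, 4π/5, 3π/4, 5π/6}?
3π/4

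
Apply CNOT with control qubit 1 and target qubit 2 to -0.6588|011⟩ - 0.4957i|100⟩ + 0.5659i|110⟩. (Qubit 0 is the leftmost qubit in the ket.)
-0.6588|010⟩ - 0.4957i|100⟩ + 0.5659i|111⟩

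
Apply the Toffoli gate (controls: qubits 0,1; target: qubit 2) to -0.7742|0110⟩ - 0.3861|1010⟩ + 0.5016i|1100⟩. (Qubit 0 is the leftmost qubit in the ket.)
-0.7742|0110⟩ - 0.3861|1010⟩ + 0.5016i|1110⟩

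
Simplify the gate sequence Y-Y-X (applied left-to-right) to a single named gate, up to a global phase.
X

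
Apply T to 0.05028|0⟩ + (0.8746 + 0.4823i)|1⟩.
0.05028|0⟩ + (0.2774 + 0.9595i)|1⟩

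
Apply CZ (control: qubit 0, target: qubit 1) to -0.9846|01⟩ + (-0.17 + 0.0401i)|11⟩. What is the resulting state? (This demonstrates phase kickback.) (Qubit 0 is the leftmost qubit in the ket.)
-0.9846|01⟩ + (0.17 - 0.0401i)|11⟩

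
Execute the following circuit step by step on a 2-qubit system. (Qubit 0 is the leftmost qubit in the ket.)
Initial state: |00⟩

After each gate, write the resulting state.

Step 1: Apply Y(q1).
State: i|01⟩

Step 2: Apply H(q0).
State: (1/√2)i|01⟩ + (1/√2)i|11⟩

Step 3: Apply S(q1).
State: -1/√2|01⟩ - 1/√2|11⟩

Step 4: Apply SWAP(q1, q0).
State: -1/√2|10⟩ - 1/√2|11⟩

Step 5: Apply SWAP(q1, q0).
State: -1/√2|01⟩ - 1/√2|11⟩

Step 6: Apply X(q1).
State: -1/√2|00⟩ - 1/√2|10⟩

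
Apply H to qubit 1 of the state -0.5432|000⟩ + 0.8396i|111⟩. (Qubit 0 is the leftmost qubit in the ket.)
-0.3841|000⟩ - 0.3841|010⟩ + 0.5937i|101⟩ - 0.5937i|111⟩

H on qubit 1 mixes each pair of kets that differ only in qubit 1: amplitudes (a, b) of (|…0…⟩, |…1…⟩) become ((a + b)/√2, (a − b)/√2). Kets absent from the input have amplitude 0.
(|000⟩, |010⟩): (a, b) = (-0.5432, 0) → (-0.3841, -0.3841)
(|101⟩, |111⟩): (a, b) = (0, 0.8396i) → (0.5937i, -0.5937i)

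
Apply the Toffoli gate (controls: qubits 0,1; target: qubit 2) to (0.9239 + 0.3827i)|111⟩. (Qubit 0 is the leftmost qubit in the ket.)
(0.9239 + 0.3827i)|110⟩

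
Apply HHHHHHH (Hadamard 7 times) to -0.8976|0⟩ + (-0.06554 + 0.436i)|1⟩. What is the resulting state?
(-0.681 + 0.3083i)|0⟩ + (-0.5884 - 0.3083i)|1⟩

H² = I, so H^7 = H: a single Hadamard. With (a, b) = (-0.8976, (-0.06554 + 0.436i)), H gives ((a + b)/√2, (a − b)/√2) = ((-0.681 + 0.3083i), (-0.5884 - 0.3083i)).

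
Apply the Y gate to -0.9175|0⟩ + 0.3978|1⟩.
-0.3978i|0⟩ - 0.9175i|1⟩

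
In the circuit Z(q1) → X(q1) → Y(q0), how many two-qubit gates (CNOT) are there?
0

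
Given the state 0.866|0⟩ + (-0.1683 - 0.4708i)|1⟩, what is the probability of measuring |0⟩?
0.75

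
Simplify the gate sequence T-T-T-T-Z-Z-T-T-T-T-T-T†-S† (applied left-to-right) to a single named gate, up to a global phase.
S†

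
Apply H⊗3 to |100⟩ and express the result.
1/√8|000⟩ + 1/√8|001⟩ + 1/√8|010⟩ + 1/√8|011⟩ - 1/√8|100⟩ - 1/√8|101⟩ - 1/√8|110⟩ - 1/√8|111⟩

H⊗3 gives amp(|y⟩) = (1/2√2) Σ_x (−1)^(x·y) amp(|x⟩), where x·y is the number of positions in which both x and y have a 1.
|000⟩: (1)/(2√2) = 1/√8
|001⟩: (1)/(2√2) = 1/√8
|010⟩: (1)/(2√2) = 1/√8
|011⟩: (1)/(2√2) = 1/√8
|100⟩: (-1)/(2√2) = -1/√8
|101⟩: (-1)/(2√2) = -1/√8
|110⟩: (-1)/(2√2) = -1/√8
|111⟩: (-1)/(2√2) = -1/√8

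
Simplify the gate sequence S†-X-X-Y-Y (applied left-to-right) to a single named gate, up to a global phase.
S†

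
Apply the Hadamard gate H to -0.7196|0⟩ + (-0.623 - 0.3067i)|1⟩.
(-0.9494 - 0.2169i)|0⟩ + (-0.06831 + 0.2169i)|1⟩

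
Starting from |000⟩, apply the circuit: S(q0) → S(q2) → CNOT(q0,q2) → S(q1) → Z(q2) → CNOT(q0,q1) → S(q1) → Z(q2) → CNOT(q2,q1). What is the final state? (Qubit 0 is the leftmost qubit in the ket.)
|000⟩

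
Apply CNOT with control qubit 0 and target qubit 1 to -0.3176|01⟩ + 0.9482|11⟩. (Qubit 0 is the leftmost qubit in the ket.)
-0.3176|01⟩ + 0.9482|10⟩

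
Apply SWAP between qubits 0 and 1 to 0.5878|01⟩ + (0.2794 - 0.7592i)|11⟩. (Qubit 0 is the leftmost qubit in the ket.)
0.5878|10⟩ + (0.2794 - 0.7592i)|11⟩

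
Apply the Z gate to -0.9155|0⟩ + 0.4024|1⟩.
-0.9155|0⟩ - 0.4024|1⟩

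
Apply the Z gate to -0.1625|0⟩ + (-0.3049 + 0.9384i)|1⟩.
-0.1625|0⟩ + (0.3049 - 0.9384i)|1⟩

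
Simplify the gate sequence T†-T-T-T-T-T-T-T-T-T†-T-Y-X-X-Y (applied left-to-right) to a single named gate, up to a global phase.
T†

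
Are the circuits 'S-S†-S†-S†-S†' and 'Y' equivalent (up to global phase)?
No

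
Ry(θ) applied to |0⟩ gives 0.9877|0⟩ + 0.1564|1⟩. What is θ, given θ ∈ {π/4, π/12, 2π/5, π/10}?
π/10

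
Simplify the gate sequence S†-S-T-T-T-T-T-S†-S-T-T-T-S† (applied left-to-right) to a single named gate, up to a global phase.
S†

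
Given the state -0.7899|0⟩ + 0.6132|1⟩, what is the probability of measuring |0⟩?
0.6239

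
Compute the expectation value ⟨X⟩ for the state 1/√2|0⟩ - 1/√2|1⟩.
-1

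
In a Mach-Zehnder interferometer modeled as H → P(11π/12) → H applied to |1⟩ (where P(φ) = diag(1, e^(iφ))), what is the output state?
(0.983 - 0.1294i)|0⟩ + (0.01704 + 0.1294i)|1⟩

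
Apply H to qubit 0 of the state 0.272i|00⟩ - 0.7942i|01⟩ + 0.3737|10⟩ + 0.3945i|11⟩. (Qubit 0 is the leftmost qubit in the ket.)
(0.2642 + 0.1923i)|00⟩ - 0.2826i|01⟩ + (-0.2642 + 0.1923i)|10⟩ - 0.8405i|11⟩

H on qubit 0 mixes each pair of kets that differ only in qubit 0: amplitudes (a, b) of (|…0…⟩, |…1…⟩) become ((a + b)/√2, (a − b)/√2). Kets absent from the input have amplitude 0.
(|00⟩, |10⟩): (a, b) = (0.272i, 0.3737) → ((0.2642 + 0.1923i), (-0.2642 + 0.1923i))
(|01⟩, |11⟩): (a, b) = (-0.7942i, 0.3945i) → (-0.2826i, -0.8405i)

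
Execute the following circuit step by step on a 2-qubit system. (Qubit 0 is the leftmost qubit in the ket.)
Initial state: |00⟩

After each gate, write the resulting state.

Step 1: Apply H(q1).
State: 1/√2|00⟩ + 1/√2|01⟩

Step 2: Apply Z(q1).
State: 1/√2|00⟩ - 1/√2|01⟩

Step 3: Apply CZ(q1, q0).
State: 1/√2|00⟩ - 1/√2|01⟩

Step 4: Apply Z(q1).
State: 1/√2|00⟩ + 1/√2|01⟩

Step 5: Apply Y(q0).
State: (1/√2)i|10⟩ + (1/√2)i|11⟩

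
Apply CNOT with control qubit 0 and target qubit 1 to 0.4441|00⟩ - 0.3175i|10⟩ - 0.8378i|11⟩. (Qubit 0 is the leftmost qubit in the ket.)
0.4441|00⟩ - 0.8378i|10⟩ - 0.3175i|11⟩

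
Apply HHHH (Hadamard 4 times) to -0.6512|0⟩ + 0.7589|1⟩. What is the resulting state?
-0.6512|0⟩ + 0.7589|1⟩

H² = I, so an even number of Hadamards cancels: H^4 = I and the state is unchanged.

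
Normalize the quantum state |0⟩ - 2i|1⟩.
1/√5|0⟩ - 0.8944i|1⟩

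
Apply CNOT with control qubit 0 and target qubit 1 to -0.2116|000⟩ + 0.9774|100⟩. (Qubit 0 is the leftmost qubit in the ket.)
-0.2116|000⟩ + 0.9774|110⟩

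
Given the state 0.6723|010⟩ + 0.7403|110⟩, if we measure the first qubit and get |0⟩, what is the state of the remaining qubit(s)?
|10⟩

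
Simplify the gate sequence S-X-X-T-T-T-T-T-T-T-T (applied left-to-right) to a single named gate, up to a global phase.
S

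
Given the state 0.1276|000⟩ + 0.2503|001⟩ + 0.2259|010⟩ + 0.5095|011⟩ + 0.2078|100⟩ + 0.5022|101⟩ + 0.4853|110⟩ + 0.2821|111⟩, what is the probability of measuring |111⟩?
0.07958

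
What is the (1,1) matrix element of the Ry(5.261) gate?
-0.8722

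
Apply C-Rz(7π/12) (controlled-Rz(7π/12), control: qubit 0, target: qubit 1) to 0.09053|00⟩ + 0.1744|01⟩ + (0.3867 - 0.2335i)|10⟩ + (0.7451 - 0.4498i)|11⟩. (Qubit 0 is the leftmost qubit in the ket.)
0.09053|00⟩ + 0.1744|01⟩ + (0.05016 - 0.4489i)|10⟩ + (0.8104 + 0.3173i)|11⟩

C-Rz(7π/12) leaves the control-|0⟩ kets |00⟩, |01⟩ unchanged and applies Rz(7π/12) to qubit 1 on the control-|1⟩ pair (|10⟩, |11⟩).
Rz(7π/12) = [[e^(−iθ/2), 0], [0, e^(iθ/2)]] with e^(±iθ/2) = cos(θ/2) ± i·sin(θ/2); θ = 7π/12, cos(θ/2) ≈ 0.608761, sin(θ/2) ≈ 0.793353.
With a = amp(|10⟩) = (0.3867 - 0.2335i) and b = amp(|11⟩) = (0.7451 - 0.4498i):
new amp(|10⟩) = (0.608761 - 0.793353i)·a = (0.05016 - 0.4489i)
new amp(|11⟩) = (0.608761 + 0.793353i)·b = (0.8104 + 0.3173i)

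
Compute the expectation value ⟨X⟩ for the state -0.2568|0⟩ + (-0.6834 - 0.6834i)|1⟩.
0.351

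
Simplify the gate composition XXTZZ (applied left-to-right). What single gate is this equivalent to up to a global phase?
T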